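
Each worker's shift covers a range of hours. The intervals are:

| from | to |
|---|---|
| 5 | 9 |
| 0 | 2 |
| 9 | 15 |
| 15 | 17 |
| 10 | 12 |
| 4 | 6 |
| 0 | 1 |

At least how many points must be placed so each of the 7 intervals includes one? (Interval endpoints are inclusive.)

4

Process intervals by earliest right end; each time one isn't hit yet, stab at its right endpoint.
Sorted: [0,1] [0,2] [4,6] [5,9] [10,12] [9,15] [15,17]
{[0,1],[0,2]} hit by 1; {[4,6],[5,9]} hit by 6; {[10,12],[9,15]} hit by 12; {[15,17]} hit by 17.
Points: 1, 6, 12, 17 (4 total).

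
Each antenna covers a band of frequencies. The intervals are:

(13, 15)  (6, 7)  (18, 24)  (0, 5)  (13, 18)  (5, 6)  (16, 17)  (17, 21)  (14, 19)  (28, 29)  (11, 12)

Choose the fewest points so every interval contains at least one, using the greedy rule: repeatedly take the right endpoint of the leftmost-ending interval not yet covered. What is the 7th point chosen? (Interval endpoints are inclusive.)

29

Process intervals by earliest right end; each time one isn't hit yet, stab at its right endpoint.
Sorted: [0,5] [5,6] [6,7] [11,12] [13,15] [16,17] [13,18] [14,19] [17,21] [18,24] [28,29]
{[0,5],[5,6]} hit by 5; {[6,7]} hit by 7; {[11,12]} hit by 12; {[13,15]} hit by 15; {[16,17],[13,18],[14,19],[17,21]} hit by 17; {[18,24]} hit by 24; {[28,29]} hit by 29.
Points: 5, 7, 12, 15, 17, 24, 29 (7 total).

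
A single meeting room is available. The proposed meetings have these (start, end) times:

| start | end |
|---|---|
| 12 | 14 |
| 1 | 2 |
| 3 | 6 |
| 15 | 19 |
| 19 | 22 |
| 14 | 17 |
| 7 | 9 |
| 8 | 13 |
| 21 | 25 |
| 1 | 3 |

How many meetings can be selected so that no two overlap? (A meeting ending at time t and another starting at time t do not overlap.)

6

Sorted by end: (1,2)  (1,3)  (3,6)  (7,9)  (8,13)  (12,14)  (14,17)  (15,19)  (19,22)  (21,25)
take (1,2); take (3,6); take (7,9); take (12,14); take (14,17); skip (15,19); take (19,22); skip (21,25).
Selected 6 meetings.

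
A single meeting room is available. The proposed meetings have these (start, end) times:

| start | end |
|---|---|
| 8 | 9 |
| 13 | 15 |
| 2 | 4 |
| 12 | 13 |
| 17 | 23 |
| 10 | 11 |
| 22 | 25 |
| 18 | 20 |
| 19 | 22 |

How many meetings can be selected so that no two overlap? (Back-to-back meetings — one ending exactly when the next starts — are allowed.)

7

Sort by end time and greedily take each interval whose start is ≥ the last chosen end.
Sorted by end: (2,4)  (8,9)  (10,11)  (12,13)  (13,15)  (18,20)  (19,22)  (17,23)  (22,25)
take (2,4); take (8,9); take (10,11); take (12,13); take (13,15); take (18,20); take (22,25).
Selected 7 meetings.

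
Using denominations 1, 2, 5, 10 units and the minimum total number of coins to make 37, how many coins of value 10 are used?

3

Use the largest denomination that fits, subtract, and repeat.
37 − 3×10→7 − 1×5→2 − 1×2→0
Count of 10: 3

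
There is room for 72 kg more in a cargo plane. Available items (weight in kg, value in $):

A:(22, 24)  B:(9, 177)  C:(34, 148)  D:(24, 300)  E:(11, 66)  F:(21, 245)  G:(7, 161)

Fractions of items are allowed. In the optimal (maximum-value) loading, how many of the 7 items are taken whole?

Ratios (sorted): G 23.00, B 19.67, D 12.50, F 11.67, E 6.00, C 4.35, A 1.09
take G (7 @ 161); take B (9 @ 177); take D (24 @ 300); take F (21 @ 245); take E (11 @ 66). Capacity used 72/72.
5 item(s) taken whole.

5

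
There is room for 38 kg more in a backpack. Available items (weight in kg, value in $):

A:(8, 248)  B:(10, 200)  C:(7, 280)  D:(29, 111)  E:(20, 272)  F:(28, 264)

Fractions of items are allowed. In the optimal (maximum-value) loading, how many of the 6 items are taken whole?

Greedy by value/weight ratio, highest first.
Ratios (sorted): C 40.00, A 31.00, B 20.00, E 13.60, F 9.43, D 3.83
take C (7 @ 280); take A (8 @ 248); take B (10 @ 200); take 13/20 of E → 176.80. Capacity used 38/38.
3 item(s) taken whole; one partial (take 13/20 of E).

3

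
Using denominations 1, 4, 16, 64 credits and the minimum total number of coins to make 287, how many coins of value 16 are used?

1

287 = 4×64 + 1×16 + 3×4 + 3×1
Count of 16: 1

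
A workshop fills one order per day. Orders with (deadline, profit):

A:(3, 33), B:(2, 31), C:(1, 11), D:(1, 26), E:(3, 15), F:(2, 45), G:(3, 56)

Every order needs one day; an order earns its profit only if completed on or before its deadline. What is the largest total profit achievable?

134

Profit order: G=56 F=45 A=33 B=31 D=26 E=15 C=11
Assign: G→slot 3, F→slot 2, A→slot 1, B skipped, D skipped, E skipped, C skipped.
Slots: [1:A] [2:F] [3:G]
Profit = 33 + 45 + 56 = 134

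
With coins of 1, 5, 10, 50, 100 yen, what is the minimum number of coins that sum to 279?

10

279 = 2×100 + 1×50 + 2×10 + 1×5 + 4×1
Total coins = 2 + 1 + 2 + 1 + 4 = 10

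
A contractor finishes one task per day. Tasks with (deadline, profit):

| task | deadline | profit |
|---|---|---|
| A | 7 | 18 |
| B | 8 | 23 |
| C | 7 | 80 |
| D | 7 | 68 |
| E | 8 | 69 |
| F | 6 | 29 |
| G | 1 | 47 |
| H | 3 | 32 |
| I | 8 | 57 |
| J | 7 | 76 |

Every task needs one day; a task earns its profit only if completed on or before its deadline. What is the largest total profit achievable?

Sort by profit descending; place each in the latest free slot ≤ its deadline.
Profit order: C=80 J=76 E=69 D=68 I=57 G=47 H=32 F=29 B=23 A=18
Assign: C→slot 7, J→slot 6, E→slot 8, D→slot 5, I→slot 4, G→slot 1, H→slot 3, F→slot 2, B skipped, A skipped.
Slots: [1:G] [2:F] [3:H] [4:I] [5:D] [6:J] [7:C] [8:E]
Profit = 47 + 29 + 32 + 57 + 68 + 76 + 80 + 69 = 458

458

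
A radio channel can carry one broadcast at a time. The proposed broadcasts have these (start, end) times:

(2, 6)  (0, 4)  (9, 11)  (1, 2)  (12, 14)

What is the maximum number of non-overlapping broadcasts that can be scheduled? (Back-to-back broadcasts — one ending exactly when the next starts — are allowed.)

4

Sorted by end: (1,2)  (0,4)  (2,6)  (9,11)  (12,14)
take (1,2); skip (0,4); take (2,6); take (9,11); take (12,14).
Selected 4 broadcasts.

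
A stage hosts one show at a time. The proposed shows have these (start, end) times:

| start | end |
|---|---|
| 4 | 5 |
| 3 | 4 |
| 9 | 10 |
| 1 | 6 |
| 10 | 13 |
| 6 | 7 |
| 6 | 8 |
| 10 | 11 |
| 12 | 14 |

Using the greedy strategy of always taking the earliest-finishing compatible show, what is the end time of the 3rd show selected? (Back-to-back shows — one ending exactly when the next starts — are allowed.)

7

Greedy by earliest finish: after sorting by end time, pick each interval compatible with the last pick.
By end time: (3,4), (4,5), (1,6), (6,7), (6,8), (9,10), (10,11), (10,13), (12,14).
Pick (3,4); next start ≥ 4 → (4,5); next start ≥ 5 → (6,7); next start ≥ 7 → (9,10); next start ≥ 10 → (10,11); next start ≥ 11 → (12,14).
Selected: (3,4) (4,5) (6,7) (9,10) (10,11) (12,14)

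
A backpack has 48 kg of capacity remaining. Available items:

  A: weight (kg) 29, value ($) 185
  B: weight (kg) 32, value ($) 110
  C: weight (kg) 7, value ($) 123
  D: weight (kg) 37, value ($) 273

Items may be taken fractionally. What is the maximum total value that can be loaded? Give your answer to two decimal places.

Ratios (sorted): C 17.57, D 7.38, A 6.38, B 3.44
take C (7 @ 123); take D (37 @ 273); take 4/29 of A → 25.52. Capacity used 48/48.
Total value = 421.52

421.52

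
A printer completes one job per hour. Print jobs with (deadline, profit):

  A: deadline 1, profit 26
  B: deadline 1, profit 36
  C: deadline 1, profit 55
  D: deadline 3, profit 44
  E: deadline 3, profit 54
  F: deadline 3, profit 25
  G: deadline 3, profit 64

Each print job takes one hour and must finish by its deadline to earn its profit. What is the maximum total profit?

By profit: G(d3,64), C(d1,55), E(d3,54), D(d3,44), B(d1,36), A(d1,26), F(d3,25)
G→slot 3; C→slot 1; E→slot 2; D skipped; B skipped; A skipped; F skipped.
Profit = 55 + 54 + 64 = 173

173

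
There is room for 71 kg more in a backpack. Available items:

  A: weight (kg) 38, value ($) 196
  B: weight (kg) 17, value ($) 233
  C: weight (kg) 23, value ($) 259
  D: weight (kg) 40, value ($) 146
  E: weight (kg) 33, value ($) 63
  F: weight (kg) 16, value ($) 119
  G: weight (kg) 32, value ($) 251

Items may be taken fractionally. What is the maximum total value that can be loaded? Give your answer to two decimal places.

Sort by value per unit weight and fill in that order.
Ratios (sorted): B 13.71, C 11.26, G 7.84, F 7.44, A 5.16, D 3.65, E 1.91
take B (17 @ 233); take C (23 @ 259); take 31/32 of G → 243.16. Capacity used 71/71.
Total value = 735.16

735.16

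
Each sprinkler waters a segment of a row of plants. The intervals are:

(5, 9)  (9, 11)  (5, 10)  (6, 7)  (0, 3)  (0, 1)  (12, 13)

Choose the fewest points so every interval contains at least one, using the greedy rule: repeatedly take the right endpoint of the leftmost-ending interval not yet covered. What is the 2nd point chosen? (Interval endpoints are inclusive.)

Sort by right endpoint; whenever an interval is uncovered, place a point at its right end.
Sorted: [0,1] [0,3] [6,7] [5,9] [5,10] [9,11] [12,13]
{[0,1],[0,3]} hit by 1; {[6,7],[5,9],[5,10]} hit by 7; {[9,11]} hit by 11; {[12,13]} hit by 13.
Points: 1, 7, 11, 13 (4 total).

7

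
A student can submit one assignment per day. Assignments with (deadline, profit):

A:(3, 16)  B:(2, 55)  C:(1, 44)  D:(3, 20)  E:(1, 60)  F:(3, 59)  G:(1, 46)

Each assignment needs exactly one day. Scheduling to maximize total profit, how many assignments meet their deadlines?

3

Profit order: E=60 F=59 B=55 G=46 C=44 D=20 A=16
Assign: E→slot 1, F→slot 3, B→slot 2, G skipped, C skipped, D skipped, A skipped.
Slots: [1:E] [2:B] [3:F]
3 of 7 scheduled.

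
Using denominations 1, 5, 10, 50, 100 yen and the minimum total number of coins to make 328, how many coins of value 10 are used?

2

Greedy: take as many of the largest coin as possible, then repeat with the remainder.
328 = 3×100 + 2×10 + 1×5 + 3×1
Count of 10: 2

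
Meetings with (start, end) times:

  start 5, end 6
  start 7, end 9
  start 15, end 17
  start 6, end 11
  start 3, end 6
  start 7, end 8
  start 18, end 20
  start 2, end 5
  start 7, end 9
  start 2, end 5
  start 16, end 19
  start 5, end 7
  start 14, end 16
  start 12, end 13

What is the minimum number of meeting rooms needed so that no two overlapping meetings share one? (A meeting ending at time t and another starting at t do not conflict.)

The answer is the maximum number of intervals overlapping at any instant.
Events (time:±→running): 2:+→1 2:+→2 3:+→3 5:-→2 5:-→1 5:+→2 5:+→3 6:-→2 6:-→1 6:+→2 7:-→1 7:+→2 7:+→3 7:+→4 … peak 4.

4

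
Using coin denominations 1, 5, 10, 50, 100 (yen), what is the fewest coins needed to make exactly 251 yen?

4

Greedy: take as many of the largest coin as possible, then repeat with the remainder.
251 − 2×100→51 − 1×50→1 − 1×1→0
Total coins = 2 + 1 + 1 = 4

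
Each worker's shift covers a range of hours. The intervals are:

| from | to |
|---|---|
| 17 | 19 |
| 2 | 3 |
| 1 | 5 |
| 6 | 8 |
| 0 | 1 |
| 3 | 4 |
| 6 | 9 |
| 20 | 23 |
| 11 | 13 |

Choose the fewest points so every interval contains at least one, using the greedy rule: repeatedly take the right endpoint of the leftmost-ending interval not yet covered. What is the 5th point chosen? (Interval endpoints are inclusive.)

By right end: [0,1]  [2,3]  [3,4]  [1,5]  [6,8]  [6,9]  [11,13]  [17,19]  [20,23]
[0,1] uncovered → point at 1; [2,3] uncovered → point at 3; [6,8] uncovered → point at 8; [11,13] uncovered → point at 13; [17,19] uncovered → point at 19; [20,23] uncovered → point at 23.
Points: 1, 3, 8, 13, 19, 23 (6 total).

19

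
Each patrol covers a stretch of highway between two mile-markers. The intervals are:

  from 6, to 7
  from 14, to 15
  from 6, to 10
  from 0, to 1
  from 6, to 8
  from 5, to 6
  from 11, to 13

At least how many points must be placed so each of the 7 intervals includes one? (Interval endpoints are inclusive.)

By right end: [0,1]  [5,6]  [6,7]  [6,8]  [6,10]  [11,13]  [14,15]
[0,1] uncovered → point at 1; [5,6] uncovered → point at 6; [11,13] uncovered → point at 13; [14,15] uncovered → point at 15.
Points: 1, 6, 13, 15 (4 total).

4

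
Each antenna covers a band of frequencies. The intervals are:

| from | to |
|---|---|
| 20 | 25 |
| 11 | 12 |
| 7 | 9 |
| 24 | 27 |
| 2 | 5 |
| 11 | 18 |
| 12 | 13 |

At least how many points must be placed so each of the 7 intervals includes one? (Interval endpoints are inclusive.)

By right end: [2,5]  [7,9]  [11,12]  [12,13]  [11,18]  [20,25]  [24,27]
[2,5] uncovered → point at 5; [7,9] uncovered → point at 9; [11,12] uncovered → point at 12; [20,25] uncovered → point at 25.
Points: 5, 9, 12, 25 (4 total).

4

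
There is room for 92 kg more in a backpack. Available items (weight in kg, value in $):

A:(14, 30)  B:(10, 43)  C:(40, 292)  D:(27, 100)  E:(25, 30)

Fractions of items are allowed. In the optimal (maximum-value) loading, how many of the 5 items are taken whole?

Sort by value per unit weight and fill in that order.
Ratios (sorted): C 7.30, B 4.30, D 3.70, A 2.14, E 1.20
take C (40 @ 292); take B (10 @ 43); take D (27 @ 100); take A (14 @ 30); take 1/25 of E → 1.20. Capacity used 92/92.
4 item(s) taken whole; one partial (take 1/25 of E).

4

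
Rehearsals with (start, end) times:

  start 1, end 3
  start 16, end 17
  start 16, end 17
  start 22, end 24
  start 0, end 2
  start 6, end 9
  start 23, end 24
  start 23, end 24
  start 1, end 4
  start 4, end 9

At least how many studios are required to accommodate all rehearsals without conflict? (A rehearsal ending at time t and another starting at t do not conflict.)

3

Events (time:±→running): 0:+→1 1:+→2 1:+→3 … peak 3.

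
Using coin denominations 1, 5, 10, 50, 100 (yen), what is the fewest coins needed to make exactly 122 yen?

5

Use the largest denomination that fits, subtract, and repeat.
122 = 1×100 + 2×10 + 2×1
Total coins = 1 + 2 + 2 = 5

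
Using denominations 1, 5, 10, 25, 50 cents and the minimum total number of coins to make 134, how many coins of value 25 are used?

1

Use the largest denomination that fits, subtract, and repeat.
134 = 2×50 + 1×25 + 1×5 + 4×1
Count of 25: 1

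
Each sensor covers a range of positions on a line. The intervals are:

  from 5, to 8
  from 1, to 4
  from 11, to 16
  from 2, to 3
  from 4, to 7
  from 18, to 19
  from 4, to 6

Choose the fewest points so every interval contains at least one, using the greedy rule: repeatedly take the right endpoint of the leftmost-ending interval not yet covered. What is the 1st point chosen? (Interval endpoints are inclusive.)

By right end: [2,3]  [1,4]  [4,6]  [4,7]  [5,8]  [11,16]  [18,19]
[2,3] uncovered → point at 3; [4,6] uncovered → point at 6; [11,16] uncovered → point at 16; [18,19] uncovered → point at 19.
Points: 3, 6, 16, 19 (4 total).

3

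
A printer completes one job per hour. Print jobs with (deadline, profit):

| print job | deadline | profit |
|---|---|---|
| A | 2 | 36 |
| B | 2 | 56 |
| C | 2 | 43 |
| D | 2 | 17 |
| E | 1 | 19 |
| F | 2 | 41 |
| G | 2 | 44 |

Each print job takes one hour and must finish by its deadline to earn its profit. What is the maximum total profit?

Profit order: B=56 G=44 C=43 F=41 A=36 E=19 D=17
Assign: B→slot 2, G→slot 1, C skipped, F skipped, A skipped, E skipped, D skipped.
Slots: [1:G] [2:B]
Profit = 44 + 56 = 100

100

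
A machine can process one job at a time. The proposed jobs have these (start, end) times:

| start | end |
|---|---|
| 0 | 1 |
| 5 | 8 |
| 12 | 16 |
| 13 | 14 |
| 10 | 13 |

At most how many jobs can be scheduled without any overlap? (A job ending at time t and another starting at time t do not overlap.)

4

Order by finish time; keep every interval that doesn't clash with the previous kept one.
By end time: (0,1), (5,8), (10,13), (13,14), (12,16).
Pick (0,1); next start ≥ 1 → (5,8); next start ≥ 8 → (10,13); next start ≥ 13 → (13,14).
Selected 4 jobs.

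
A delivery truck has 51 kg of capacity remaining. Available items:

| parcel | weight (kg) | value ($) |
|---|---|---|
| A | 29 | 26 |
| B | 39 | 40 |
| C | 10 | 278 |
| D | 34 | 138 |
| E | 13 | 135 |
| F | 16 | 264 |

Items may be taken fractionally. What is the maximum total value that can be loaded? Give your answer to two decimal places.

725.71

Ratios (sorted): C 27.80, F 16.50, E 10.38, D 4.06, B 1.03, A 0.90
take C (10 @ 278); take F (16 @ 264); take E (13 @ 135); take 12/34 of D → 48.71. Capacity used 51/51.
Total value = 725.71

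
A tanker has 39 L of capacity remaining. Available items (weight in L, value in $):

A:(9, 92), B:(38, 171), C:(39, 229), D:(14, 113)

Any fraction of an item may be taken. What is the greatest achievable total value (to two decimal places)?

298.95

Order: A (92/9=10.22) > D (113/14=8.07) > C (229/39=5.87) > B (171/38=4.50)
Fill: take A (9 @ 92) → take D (14 @ 113) → take 16/39 of C → 93.95; 39/39 used.
Total value = 298.95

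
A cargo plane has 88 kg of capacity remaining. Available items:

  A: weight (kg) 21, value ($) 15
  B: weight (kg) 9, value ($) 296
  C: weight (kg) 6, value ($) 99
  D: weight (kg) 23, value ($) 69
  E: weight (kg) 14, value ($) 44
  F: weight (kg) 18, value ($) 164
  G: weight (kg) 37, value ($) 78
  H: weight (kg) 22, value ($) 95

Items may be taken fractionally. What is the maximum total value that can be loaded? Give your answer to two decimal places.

Greedy by value/weight ratio, highest first.
Order: B (296/9=32.89) > C (99/6=16.50) > F (164/18=9.11) > H (95/22=4.32) > E (44/14=3.14) > D (69/23=3.00) > G (78/37=2.11) > A (15/21=0.71)
Fill: take B (9 @ 296) → take C (6 @ 99) → take F (18 @ 164) → take H (22 @ 95) → take E (14 @ 44) → take 19/23 of D → 57.00; 88/88 used.
Total value = 755.00

755.00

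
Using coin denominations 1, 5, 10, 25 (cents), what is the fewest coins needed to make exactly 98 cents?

Greedy: take as many of the largest coin as possible, then repeat with the remainder.
98 = 3×25 + 2×10 + 3×1
Total coins = 3 + 2 + 3 = 8

8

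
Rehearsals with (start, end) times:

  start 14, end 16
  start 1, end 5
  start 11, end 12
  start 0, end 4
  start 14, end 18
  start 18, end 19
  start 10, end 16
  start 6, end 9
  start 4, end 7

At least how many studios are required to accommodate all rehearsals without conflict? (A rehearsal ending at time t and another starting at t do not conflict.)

3

Count concurrent intervals with a sweep; the peak is the room count.
starts: [0, 1, 4, 6, 10, 11, 14, 14, 18]
ends:   [4, 5, 7, 9, 12, 16, 16, 18, 19]
s0→1 s1→2 e4→1 s4→2 e5→1 s6→2 e7→1 e9→0 s10→1 s11→2 e12→1 s14→2 s14→3  — peak 3.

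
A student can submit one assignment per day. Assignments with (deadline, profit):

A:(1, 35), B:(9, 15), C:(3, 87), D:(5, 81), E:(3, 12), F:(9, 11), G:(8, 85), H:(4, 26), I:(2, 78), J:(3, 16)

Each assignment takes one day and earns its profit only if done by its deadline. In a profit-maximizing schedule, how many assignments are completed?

Sort by profit descending; place each in the latest free slot ≤ its deadline.
By profit: C(d3,87), G(d8,85), D(d5,81), I(d2,78), A(d1,35), H(d4,26), J(d3,16), B(d9,15), E(d3,12), F(d9,11)
C→slot 3; G→slot 8; D→slot 5; I→slot 2; A→slot 1; H→slot 4; J skipped; B→slot 9; E skipped; F→slot 7.
8 of 10 scheduled.

8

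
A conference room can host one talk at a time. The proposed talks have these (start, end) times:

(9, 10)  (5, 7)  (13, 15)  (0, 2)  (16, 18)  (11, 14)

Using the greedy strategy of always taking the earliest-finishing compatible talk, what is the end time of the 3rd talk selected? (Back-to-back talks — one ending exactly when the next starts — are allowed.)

Greedy by earliest finish: after sorting by end time, pick each interval compatible with the last pick.
Sorted by end: (0,2)  (5,7)  (9,10)  (11,14)  (13,15)  (16,18)
take (0,2); take (5,7); take (9,10); take (11,14); take (16,18).
Selected: (0,2) (5,7) (9,10) (11,14) (16,18)

10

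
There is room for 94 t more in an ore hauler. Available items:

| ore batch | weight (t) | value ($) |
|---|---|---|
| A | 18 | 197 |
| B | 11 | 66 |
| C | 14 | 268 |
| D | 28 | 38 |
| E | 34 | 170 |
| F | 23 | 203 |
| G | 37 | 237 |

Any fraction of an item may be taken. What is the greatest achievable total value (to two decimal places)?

917.00

Ratios (sorted): C 19.14, A 10.94, F 8.83, G 6.41, B 6.00, E 5.00, D 1.36
take C (14 @ 268); take A (18 @ 197); take F (23 @ 203); take G (37 @ 237); take 2/11 of B → 12.00. Capacity used 94/94.
Total value = 917.00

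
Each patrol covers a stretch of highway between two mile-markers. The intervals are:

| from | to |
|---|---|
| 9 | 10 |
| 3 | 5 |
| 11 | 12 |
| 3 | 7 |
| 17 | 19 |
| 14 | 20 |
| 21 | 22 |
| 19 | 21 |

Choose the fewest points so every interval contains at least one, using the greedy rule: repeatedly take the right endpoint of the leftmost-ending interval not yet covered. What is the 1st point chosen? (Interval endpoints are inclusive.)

Process intervals by earliest right end; each time one isn't hit yet, stab at its right endpoint.
By right end: [3,5]  [3,7]  [9,10]  [11,12]  [17,19]  [14,20]  [19,21]  [21,22]
[3,5] uncovered → point at 5; [9,10] uncovered → point at 10; [11,12] uncovered → point at 12; [17,19] uncovered → point at 19; [21,22] uncovered → point at 22.
Points: 5, 10, 12, 19, 22 (5 total).

5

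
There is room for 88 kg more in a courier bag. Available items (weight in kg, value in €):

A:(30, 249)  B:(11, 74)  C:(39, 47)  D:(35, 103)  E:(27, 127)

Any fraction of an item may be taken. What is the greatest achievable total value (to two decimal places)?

508.86

Ratios (sorted): A 8.30, B 6.73, E 4.70, D 2.94, C 1.21
take A (30 @ 249); take B (11 @ 74); take E (27 @ 127); take 20/35 of D → 58.86. Capacity used 88/88.
Total value = 508.86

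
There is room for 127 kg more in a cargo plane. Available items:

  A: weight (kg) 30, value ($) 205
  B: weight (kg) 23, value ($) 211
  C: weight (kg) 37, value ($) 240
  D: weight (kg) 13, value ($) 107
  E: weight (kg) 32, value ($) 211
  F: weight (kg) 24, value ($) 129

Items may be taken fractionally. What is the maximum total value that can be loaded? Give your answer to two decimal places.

Sort by value per unit weight and fill in that order.
Ratios (sorted): B 9.17, D 8.23, A 6.83, E 6.59, C 6.49, F 5.38
take B (23 @ 211); take D (13 @ 107); take A (30 @ 205); take E (32 @ 211); take 29/37 of C → 188.11. Capacity used 127/127.
Total value = 922.11

922.11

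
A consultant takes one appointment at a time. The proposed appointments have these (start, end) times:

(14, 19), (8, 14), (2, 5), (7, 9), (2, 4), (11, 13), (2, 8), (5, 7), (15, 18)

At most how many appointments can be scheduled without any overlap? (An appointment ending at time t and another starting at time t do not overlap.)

5

Sort by end time and greedily take each interval whose start is ≥ the last chosen end.
Sorted by end: (2,4)  (2,5)  (5,7)  (2,8)  (7,9)  (11,13)  (8,14)  (15,18)  (14,19)
take (2,4); take (5,7); take (7,9); take (11,13); skip (8,14); take (15,18); skip (14,19).
Selected 5 appointments.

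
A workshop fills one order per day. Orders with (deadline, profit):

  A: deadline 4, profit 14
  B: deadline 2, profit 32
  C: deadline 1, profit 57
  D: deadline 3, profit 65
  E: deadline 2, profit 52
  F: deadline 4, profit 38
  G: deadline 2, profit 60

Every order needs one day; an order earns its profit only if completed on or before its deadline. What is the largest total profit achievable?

220

Sort by profit descending; place each in the latest free slot ≤ its deadline.
Profit order: D=65 G=60 C=57 E=52 F=38 B=32 A=14
Assign: D→slot 3, G→slot 2, C→slot 1, E skipped, F→slot 4, B skipped, A skipped.
Slots: [1:C] [2:G] [3:D] [4:F]
Profit = 57 + 60 + 65 + 38 = 220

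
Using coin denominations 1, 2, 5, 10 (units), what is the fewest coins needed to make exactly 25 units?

Use the largest denomination that fits, subtract, and repeat.
25 − 2×10→5 − 1×5→0
Total coins = 2 + 1 = 3

3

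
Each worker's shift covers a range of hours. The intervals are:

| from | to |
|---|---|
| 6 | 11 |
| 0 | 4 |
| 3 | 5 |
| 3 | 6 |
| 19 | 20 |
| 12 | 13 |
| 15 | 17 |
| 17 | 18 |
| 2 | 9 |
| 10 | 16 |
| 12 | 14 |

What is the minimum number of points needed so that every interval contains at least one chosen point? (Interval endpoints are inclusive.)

5

Process intervals by earliest right end; each time one isn't hit yet, stab at its right endpoint.
Sorted: [0,4] [3,5] [3,6] [2,9] [6,11] [12,13] [12,14] [10,16] [15,17] [17,18] [19,20]
{[0,4],[3,5],[3,6],[2,9]} hit by 4; {[6,11]} hit by 11; {[12,13],[12,14],[10,16]} hit by 13; {[15,17],[17,18]} hit by 17; {[19,20]} hit by 20.
Points: 4, 11, 13, 17, 20 (5 total).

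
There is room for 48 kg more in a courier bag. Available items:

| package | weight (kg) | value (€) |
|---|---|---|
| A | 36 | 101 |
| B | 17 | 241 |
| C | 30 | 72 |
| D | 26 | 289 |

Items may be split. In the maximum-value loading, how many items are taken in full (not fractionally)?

Ratios (sorted): B 14.18, D 11.12, A 2.81, C 2.40
take B (17 @ 241); take D (26 @ 289); take 5/36 of A → 14.03. Capacity used 48/48.
2 item(s) taken whole; one partial (take 5/36 of A).

2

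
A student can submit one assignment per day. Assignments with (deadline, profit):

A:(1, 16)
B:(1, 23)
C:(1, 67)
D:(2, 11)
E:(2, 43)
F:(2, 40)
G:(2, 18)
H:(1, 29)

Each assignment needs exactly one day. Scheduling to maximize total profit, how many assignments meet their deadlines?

By profit: C(d1,67), E(d2,43), F(d2,40), H(d1,29), B(d1,23), G(d2,18), A(d1,16), D(d2,11)
C→slot 1; E→slot 2; F skipped; H skipped; B skipped; G skipped; A skipped; D skipped.
2 of 8 scheduled.

2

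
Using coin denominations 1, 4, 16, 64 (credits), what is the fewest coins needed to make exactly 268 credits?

7

Use the largest denomination that fits, subtract, and repeat.
268 = 4×64 + 3×4
Total coins = 4 + 3 = 7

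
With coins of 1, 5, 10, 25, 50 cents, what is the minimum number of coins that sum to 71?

4

Greedy: take as many of the largest coin as possible, then repeat with the remainder.
71 − 1×50→21 − 2×10→1 − 1×1→0
Total coins = 1 + 2 + 1 = 4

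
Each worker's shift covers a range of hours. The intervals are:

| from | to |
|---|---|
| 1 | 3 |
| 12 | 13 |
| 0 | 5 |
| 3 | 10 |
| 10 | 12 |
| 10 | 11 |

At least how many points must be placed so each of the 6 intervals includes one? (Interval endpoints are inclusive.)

Process intervals by earliest right end; each time one isn't hit yet, stab at its right endpoint.
By right end: [1,3]  [0,5]  [3,10]  [10,11]  [10,12]  [12,13]
[1,3] uncovered → point at 3; [10,11] uncovered → point at 11; [12,13] uncovered → point at 13.
Points: 3, 11, 13 (3 total).

3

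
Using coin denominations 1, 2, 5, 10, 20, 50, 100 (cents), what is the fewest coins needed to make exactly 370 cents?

5

Greedy: take as many of the largest coin as possible, then repeat with the remainder.
370 − 3×100→70 − 1×50→20 − 1×20→0
Total coins = 3 + 1 + 1 = 5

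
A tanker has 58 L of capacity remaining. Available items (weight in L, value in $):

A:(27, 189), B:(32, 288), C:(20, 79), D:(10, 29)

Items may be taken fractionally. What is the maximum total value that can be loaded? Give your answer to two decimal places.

470.00

Sort by value per unit weight and fill in that order.
Ratios (sorted): B 9.00, A 7.00, C 3.95, D 2.90
take B (32 @ 288); take 26/27 of A → 182.00. Capacity used 58/58.
Total value = 470.00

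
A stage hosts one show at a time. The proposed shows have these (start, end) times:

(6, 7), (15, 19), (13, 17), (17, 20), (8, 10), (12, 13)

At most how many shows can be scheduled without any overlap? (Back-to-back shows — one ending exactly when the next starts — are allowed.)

5

Order by finish time; keep every interval that doesn't clash with the previous kept one.
Sorted by end: (6,7)  (8,10)  (12,13)  (13,17)  (15,19)  (17,20)
take (6,7); take (8,10); take (12,13); take (13,17); skip (15,19); take (17,20).
Selected 5 shows.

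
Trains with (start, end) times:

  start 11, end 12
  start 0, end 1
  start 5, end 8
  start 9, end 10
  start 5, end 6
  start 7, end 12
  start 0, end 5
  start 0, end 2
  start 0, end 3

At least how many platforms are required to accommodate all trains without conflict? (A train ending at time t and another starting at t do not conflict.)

Count concurrent intervals with a sweep; the peak is the room count.
starts: [0, 0, 0, 0, 5, 5, 7, 9, 11]
ends:   [1, 2, 3, 5, 6, 8, 10, 12, 12]
s0→1 s0→2 s0→3 s0→4  — peak 4.

4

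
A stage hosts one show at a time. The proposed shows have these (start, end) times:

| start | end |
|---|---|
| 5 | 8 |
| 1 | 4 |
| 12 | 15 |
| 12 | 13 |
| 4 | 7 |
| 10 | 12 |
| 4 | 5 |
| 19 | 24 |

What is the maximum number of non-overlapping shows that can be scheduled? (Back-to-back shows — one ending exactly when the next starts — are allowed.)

Order by finish time; keep every interval that doesn't clash with the previous kept one.
By end time: (1,4), (4,5), (4,7), (5,8), (10,12), (12,13), (12,15), (19,24).
Pick (1,4); next start ≥ 4 → (4,5); next start ≥ 5 → (5,8); next start ≥ 8 → (10,12); next start ≥ 12 → (12,13); next start ≥ 13 → (19,24).
Selected 6 shows.

6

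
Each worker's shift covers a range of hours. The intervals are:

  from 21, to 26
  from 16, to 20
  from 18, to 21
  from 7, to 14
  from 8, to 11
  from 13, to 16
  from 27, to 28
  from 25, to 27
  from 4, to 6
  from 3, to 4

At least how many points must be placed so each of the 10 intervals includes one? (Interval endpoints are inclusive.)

5

Process intervals by earliest right end; each time one isn't hit yet, stab at its right endpoint.
By right end: [3,4]  [4,6]  [8,11]  [7,14]  [13,16]  [16,20]  [18,21]  [21,26]  [25,27]  [27,28]
[3,4] uncovered → point at 4; [8,11] uncovered → point at 11; [13,16] uncovered → point at 16; [18,21] uncovered → point at 21; [25,27] uncovered → point at 27.
Points: 4, 11, 16, 21, 27 (5 total).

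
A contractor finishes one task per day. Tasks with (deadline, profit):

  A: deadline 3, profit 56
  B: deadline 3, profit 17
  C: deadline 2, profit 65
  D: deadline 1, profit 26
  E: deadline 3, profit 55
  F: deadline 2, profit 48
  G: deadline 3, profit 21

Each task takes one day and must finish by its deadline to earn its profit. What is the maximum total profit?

176

By profit: C(d2,65), A(d3,56), E(d3,55), F(d2,48), D(d1,26), G(d3,21), B(d3,17)
C→slot 2; A→slot 3; E→slot 1; F skipped; D skipped; G skipped; B skipped.
Profit = 55 + 65 + 56 = 176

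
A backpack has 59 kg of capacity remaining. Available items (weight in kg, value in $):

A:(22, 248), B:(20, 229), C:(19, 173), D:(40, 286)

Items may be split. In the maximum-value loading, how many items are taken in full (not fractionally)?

2

Sort by value per unit weight and fill in that order.
Ratios (sorted): B 11.45, A 11.27, C 9.11, D 7.15
take B (20 @ 229); take A (22 @ 248); take 17/19 of C → 154.79. Capacity used 59/59.
2 item(s) taken whole; one partial (take 17/19 of C).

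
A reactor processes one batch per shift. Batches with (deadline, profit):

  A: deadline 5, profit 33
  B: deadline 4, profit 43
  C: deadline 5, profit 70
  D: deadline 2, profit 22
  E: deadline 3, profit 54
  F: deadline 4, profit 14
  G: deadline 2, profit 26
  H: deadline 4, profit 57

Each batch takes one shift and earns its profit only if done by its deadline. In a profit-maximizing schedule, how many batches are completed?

By profit: C(d5,70), H(d4,57), E(d3,54), B(d4,43), A(d5,33), G(d2,26), D(d2,22), F(d4,14)
C→slot 5; H→slot 4; E→slot 3; B→slot 2; A→slot 1; G skipped; D skipped; F skipped.
5 of 8 scheduled.

5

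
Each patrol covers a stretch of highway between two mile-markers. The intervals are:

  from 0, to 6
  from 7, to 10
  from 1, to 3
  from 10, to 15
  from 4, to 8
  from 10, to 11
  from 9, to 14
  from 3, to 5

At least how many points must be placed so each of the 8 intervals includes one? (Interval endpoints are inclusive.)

3

Process intervals by earliest right end; each time one isn't hit yet, stab at its right endpoint.
Sorted: [1,3] [3,5] [0,6] [4,8] [7,10] [10,11] [9,14] [10,15]
{[1,3],[3,5],[0,6]} hit by 3; {[4,8],[7,10]} hit by 8; {[10,11],[9,14],[10,15]} hit by 11.
Points: 3, 8, 11 (3 total).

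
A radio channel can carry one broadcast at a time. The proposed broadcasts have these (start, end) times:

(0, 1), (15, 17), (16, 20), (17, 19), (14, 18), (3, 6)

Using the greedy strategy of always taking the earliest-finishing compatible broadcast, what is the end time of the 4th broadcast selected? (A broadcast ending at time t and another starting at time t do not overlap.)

By end time: (0,1), (3,6), (15,17), (14,18), (17,19), (16,20).
Pick (0,1); next start ≥ 1 → (3,6); next start ≥ 6 → (15,17); next start ≥ 17 → (17,19).
Selected: (0,1) (3,6) (15,17) (17,19)

19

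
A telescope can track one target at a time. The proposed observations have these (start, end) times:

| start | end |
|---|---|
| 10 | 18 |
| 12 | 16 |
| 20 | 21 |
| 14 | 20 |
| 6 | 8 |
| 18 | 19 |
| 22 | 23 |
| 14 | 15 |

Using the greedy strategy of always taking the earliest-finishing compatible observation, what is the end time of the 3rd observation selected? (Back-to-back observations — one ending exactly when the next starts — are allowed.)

Sort by end time and greedily take each interval whose start is ≥ the last chosen end.
By end time: (6,8), (14,15), (12,16), (10,18), (18,19), (14,20), (20,21), (22,23).
Pick (6,8); next start ≥ 8 → (14,15); next start ≥ 15 → (18,19); next start ≥ 19 → (20,21); next start ≥ 21 → (22,23).
Selected: (6,8) (14,15) (18,19) (20,21) (22,23)

19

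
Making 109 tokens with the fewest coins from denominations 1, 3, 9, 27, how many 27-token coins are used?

Greedy: take as many of the largest coin as possible, then repeat with the remainder.
109 = 4×27 + 1×1
Count of 27: 4

4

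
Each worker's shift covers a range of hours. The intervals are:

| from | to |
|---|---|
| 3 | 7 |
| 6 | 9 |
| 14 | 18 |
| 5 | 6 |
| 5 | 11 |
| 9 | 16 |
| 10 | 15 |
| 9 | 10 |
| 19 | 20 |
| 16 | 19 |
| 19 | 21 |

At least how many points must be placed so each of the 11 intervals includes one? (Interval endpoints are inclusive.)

4

Sort by right endpoint; whenever an interval is uncovered, place a point at its right end.
Sorted: [5,6] [3,7] [6,9] [9,10] [5,11] [10,15] [9,16] [14,18] [16,19] [19,20] [19,21]
{[5,6],[3,7],[6,9]} hit by 6; {[9,10],[5,11],[10,15],[9,16]} hit by 10; {[14,18],[16,19]} hit by 18; {[19,20],[19,21]} hit by 20.
Points: 6, 10, 18, 20 (4 total).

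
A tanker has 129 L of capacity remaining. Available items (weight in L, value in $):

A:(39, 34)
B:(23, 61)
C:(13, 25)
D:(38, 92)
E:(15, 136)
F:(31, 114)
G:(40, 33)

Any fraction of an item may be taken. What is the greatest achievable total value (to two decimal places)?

435.85

Order: E (136/15=9.07) > F (114/31=3.68) > B (61/23=2.65) > D (92/38=2.42) > C (25/13=1.92) > A (34/39=0.87) > G (33/40=0.82)
Fill: take E (15 @ 136) → take F (31 @ 114) → take B (23 @ 61) → take D (38 @ 92) → take C (13 @ 25) → take 9/39 of A → 7.85; 129/129 used.
Total value = 435.85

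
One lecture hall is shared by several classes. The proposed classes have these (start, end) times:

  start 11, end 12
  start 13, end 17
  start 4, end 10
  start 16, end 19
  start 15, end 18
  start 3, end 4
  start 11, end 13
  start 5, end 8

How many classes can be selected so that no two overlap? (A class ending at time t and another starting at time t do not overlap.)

4

Order by finish time; keep every interval that doesn't clash with the previous kept one.
By end time: (3,4), (5,8), (4,10), (11,12), (11,13), (13,17), (15,18), (16,19).
Pick (3,4); next start ≥ 4 → (5,8); next start ≥ 8 → (11,12); next start ≥ 12 → (13,17).
Selected 4 classes.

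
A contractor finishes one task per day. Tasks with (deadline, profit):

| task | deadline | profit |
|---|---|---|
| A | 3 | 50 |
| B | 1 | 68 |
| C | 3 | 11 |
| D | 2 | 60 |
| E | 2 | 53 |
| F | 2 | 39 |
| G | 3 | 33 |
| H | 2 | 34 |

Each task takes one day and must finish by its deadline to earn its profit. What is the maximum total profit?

Take jobs in profit order; each goes to the latest open slot no later than its deadline.
Profit order: B=68 D=60 E=53 A=50 F=39 H=34 G=33 C=11
Assign: B→slot 1, D→slot 2, E skipped, A→slot 3, F skipped, H skipped, G skipped, C skipped.
Slots: [1:B] [2:D] [3:A]
Profit = 68 + 60 + 50 = 178

178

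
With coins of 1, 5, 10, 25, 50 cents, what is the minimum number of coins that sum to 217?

217 − 4×50→17 − 1×10→7 − 1×5→2 − 2×1→0
Total coins = 4 + 1 + 1 + 2 = 8

8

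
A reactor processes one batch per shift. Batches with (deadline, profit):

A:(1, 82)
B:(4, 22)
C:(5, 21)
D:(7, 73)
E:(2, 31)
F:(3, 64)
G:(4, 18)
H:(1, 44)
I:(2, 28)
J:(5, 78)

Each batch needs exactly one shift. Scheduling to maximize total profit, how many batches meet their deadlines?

6

By profit: A(d1,82), J(d5,78), D(d7,73), F(d3,64), H(d1,44), E(d2,31), I(d2,28), B(d4,22), C(d5,21), G(d4,18)
A→slot 1; J→slot 5; D→slot 7; F→slot 3; H skipped; E→slot 2; I skipped; B→slot 4; C skipped; G skipped.
6 of 10 scheduled.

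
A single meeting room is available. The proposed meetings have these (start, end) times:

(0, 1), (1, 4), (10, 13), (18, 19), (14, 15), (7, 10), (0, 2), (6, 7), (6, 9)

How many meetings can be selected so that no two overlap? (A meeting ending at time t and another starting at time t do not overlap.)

By end time: (0,1), (0,2), (1,4), (6,7), (6,9), (7,10), (10,13), (14,15), (18,19).
Pick (0,1); next start ≥ 1 → (1,4); next start ≥ 4 → (6,7); next start ≥ 7 → (7,10); next start ≥ 10 → (10,13); next start ≥ 13 → (14,15); next start ≥ 15 → (18,19).
Selected 7 meetings.

7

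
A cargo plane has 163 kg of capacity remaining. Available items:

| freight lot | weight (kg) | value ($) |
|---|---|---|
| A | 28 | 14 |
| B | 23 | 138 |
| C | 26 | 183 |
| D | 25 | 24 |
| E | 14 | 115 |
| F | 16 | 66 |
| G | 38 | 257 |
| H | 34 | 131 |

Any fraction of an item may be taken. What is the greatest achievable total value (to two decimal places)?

Ratios (sorted): E 8.21, C 7.04, G 6.76, B 6.00, F 4.12, H 3.85, D 0.96, A 0.50
take E (14 @ 115); take C (26 @ 183); take G (38 @ 257); take B (23 @ 138); take F (16 @ 66); take H (34 @ 131); take 12/25 of D → 11.52. Capacity used 163/163.
Total value = 901.52

901.52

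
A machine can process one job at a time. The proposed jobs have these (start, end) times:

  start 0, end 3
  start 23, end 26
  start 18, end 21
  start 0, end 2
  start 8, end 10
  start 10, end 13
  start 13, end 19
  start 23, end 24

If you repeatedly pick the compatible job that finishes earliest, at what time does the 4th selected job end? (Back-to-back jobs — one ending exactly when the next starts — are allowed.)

Sorted by end: (0,2)  (0,3)  (8,10)  (10,13)  (13,19)  (18,21)  (23,24)  (23,26)
take (0,2); take (8,10); take (10,13); take (13,19); skip (18,21); take (23,24); skip (23,26).
Selected: (0,2) (8,10) (10,13) (13,19) (23,24)

19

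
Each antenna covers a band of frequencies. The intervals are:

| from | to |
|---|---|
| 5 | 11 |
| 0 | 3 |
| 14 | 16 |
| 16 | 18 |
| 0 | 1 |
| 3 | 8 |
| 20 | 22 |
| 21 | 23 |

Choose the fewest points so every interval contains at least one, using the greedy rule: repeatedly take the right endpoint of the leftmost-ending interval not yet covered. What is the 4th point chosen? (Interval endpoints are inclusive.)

22

Process intervals by earliest right end; each time one isn't hit yet, stab at its right endpoint.
Sorted: [0,1] [0,3] [3,8] [5,11] [14,16] [16,18] [20,22] [21,23]
{[0,1],[0,3]} hit by 1; {[3,8],[5,11]} hit by 8; {[14,16],[16,18]} hit by 16; {[20,22],[21,23]} hit by 22.
Points: 1, 8, 16, 22 (4 total).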